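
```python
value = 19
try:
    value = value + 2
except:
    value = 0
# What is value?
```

Step-by-step execution trace:
1. value starts at 19.
2. try: `value = value + 2` → value = 21. No exception raised.
3. `except` is skipped.
Result: 21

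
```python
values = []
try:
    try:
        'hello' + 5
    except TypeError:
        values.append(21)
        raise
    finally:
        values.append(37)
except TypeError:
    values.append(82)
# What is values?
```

Step-by-step execution trace:
1. Inner try: `'hello' + 5` raises TypeError.
2. Inner `except TypeError` matches → `values.append(21)` → values = [21].
3. bare `raise` re-raises TypeError.
4. Inner `finally` runs during unwinding: `values.append(37)` → values = [21, 37].
5. Outer `except TypeError` matches → `values.append(82)` → values = [21, 37, 82].
Result: [21, 37, 82]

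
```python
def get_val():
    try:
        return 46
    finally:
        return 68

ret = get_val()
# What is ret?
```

Step-by-step execution trace:
1. `get_val()` enters try: `return 46` sets pending return value 46.
2. Before returning, `finally: return 68` runs and overrides the pending return.
3. get_val() returns 68 → ret = 68.
Result: 68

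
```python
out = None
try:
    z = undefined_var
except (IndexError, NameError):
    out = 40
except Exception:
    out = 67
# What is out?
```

Step-by-step execution trace:
1. `z = undefined_var` raises NameError.
2. `except (IndexError, NameError)` matches (NameError is in the tuple) → out = 40.
3. `except Exception` is not reached.
Result: 40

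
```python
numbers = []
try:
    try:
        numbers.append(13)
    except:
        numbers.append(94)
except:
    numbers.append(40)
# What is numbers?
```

Step-by-step execution trace:
1. Inner try: `numbers.append(13)` → numbers = [13]. No exception raised.
2. Inner `except` is skipped.
3. Inner try completes normally; outer `except` is skipped.
Result: [13]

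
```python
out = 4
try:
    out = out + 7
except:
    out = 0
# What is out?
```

Step-by-step execution trace:
1. out starts at 4.
2. try: `out = out + 7` → out = 11. No exception raised.
3. `except` is skipped.
Result: 11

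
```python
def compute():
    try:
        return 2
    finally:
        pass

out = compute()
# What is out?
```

Step-by-step execution trace:
1. `compute()` enters try: `return 2` sets pending return value 2.
2. Before returning, `finally: pass` runs (no effect).
3. compute() returns 2 → out = 2.
Result: 2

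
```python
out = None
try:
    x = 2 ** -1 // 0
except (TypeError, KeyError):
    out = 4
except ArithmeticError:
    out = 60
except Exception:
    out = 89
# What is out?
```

Step-by-step execution trace:
1. `x = 2 ** -1 // 0` raises ZeroDivisionError.
2. `except (TypeError, KeyError)` does not match ZeroDivisionError; skipped.
3. `except ArithmeticError` matches (ZeroDivisionError is a subclass of ArithmeticError) → out = 60.
4. `except Exception` is not reached.
Result: 60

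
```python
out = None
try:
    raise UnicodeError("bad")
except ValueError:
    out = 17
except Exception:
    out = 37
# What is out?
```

Step-by-step execution trace:
1. `raise UnicodeError(...)` raises UnicodeError.
2. `except ValueError` matches (UnicodeError is a subclass of ValueError) → out = 17.
3. `except Exception` is not reached.
Result: 17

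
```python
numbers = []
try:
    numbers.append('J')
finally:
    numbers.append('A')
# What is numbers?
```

Step-by-step execution trace:
1. try: `numbers.append('J')` → numbers = ['J'].
2. The try body completes without raising.
3. finally always runs: `numbers.append('A')` → numbers = ['J', 'A'].
Result: ['J', 'A']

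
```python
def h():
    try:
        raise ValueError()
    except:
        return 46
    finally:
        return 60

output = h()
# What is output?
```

Step-by-step execution trace:
1. `h()` enters try: `raise ValueError()` raises ValueError.
2. bare `except` matches → `return 46` sets pending return value 46.
3. Before returning, `finally: return 60` runs and overrides the pending return.
4. h() returns 60 → output = 60.
Result: 60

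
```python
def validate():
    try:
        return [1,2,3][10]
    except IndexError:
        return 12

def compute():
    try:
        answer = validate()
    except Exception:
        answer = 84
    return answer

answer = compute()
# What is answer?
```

Step-by-step execution trace:
1. `compute()` calls `validate()`.
2. In validate: `[1,2,3][10]` raises IndexError; `except IndexError` catches it → returns 12.
3. In compute: `answer = validate()` → answer = 12. No exception reaches compute.
4. `except Exception` is skipped; compute returns 12.
5. answer = 12.
Result: 12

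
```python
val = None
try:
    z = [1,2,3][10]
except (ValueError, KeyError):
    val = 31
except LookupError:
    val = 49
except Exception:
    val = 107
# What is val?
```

Step-by-step execution trace:
1. `z = [1,2,3][10]` raises IndexError.
2. `except (ValueError, KeyError)` does not match IndexError; skipped.
3. `except LookupError` matches (IndexError is a subclass of LookupError) → val = 49.
4. `except Exception` is not reached.
Result: 49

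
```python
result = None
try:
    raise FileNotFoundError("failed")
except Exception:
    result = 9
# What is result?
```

Step-by-step execution trace:
1. `raise FileNotFoundError(...)` raises FileNotFoundError.
2. `except Exception` matches (FileNotFoundError is a subclass of Exception) → result = 9.
Result: 9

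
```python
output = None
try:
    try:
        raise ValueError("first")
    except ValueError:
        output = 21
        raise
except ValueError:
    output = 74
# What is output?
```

Step-by-step execution trace:
1. Inner try: `raise ValueError("first")` raises ValueError.
2. Inner `except ValueError` matches → output = 21.
3. bare `raise` re-raises the same ValueError.
4. Outer `except ValueError` matches → output = 74.
Result: 74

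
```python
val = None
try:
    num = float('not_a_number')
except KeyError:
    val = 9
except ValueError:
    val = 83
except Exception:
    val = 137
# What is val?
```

Step-by-step execution trace:
1. `num = float('not_a_number')` raises ValueError.
2. `except KeyError` does not match ValueError; skipped.
3. `except ValueError` matches → val = 83.
4. Remaining except clauses are skipped.
Result: 83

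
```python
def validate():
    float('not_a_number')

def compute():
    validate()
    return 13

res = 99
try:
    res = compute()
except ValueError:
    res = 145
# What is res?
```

Step-by-step execution trace:
1. res starts at 99.
2. try: `compute()` calls `validate()`.
3. `validate()` evaluates `float('not_a_number')`, which raises ValueError; it propagates through compute (uncaught).
4. `return 13` in compute is not reached; the assignment to res does not complete.
5. `except ValueError` matches → res = 145.
Result: 145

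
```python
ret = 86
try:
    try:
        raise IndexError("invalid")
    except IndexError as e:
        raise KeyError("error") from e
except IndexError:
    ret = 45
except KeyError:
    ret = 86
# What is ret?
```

Step-by-step execution trace:
1. Inner try raises IndexError; inner `except IndexError as e` catches it.
2. `raise KeyError(...) from e` raises KeyError (IndexError is attached as __cause__, but only KeyError is active).
3. Outer `except IndexError` does not match KeyError; skipped.
4. Outer `except KeyError` matches → ret = 86.
Result: 86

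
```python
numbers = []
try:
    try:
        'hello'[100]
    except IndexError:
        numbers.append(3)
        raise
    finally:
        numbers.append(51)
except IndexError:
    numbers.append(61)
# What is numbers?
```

Step-by-step execution trace:
1. Inner try: `'hello'[100]` raises IndexError.
2. Inner `except IndexError` matches → `numbers.append(3)` → numbers = [3].
3. bare `raise` re-raises IndexError.
4. Inner `finally` runs during unwinding: `numbers.append(51)` → numbers = [3, 51].
5. Outer `except IndexError` matches → `numbers.append(61)` → numbers = [3, 51, 61].
Result: [3, 51, 61]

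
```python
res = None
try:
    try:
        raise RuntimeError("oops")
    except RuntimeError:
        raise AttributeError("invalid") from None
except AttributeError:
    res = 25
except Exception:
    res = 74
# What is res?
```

Step-by-step execution trace:
1. Inner try raises RuntimeError; inner `except RuntimeError` catches it.
2. `raise AttributeError(...) from None` raises AttributeError (from None suppresses __context__, but the active exception is still AttributeError).
3. Outer `except AttributeError` matches → res = 25.
4. `except Exception` is not reached.
Result: 25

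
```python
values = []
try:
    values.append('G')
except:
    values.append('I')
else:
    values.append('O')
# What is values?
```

Step-by-step execution trace:
1. try: `values.append('G')` → values = ['G']. No exception raised.
2. `except` is skipped.
3. `else` runs (try completed without exception): `values.append('O')` → values = ['G', 'O'].
Result: ['G', 'O']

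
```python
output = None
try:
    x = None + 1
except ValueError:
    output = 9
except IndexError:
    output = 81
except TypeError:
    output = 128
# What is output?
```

Step-by-step execution trace:
1. `x = None + 1` raises TypeError.
2. `except ValueError` does not match TypeError; skipped.
3. `except IndexError` does not match TypeError; skipped.
4. `except TypeError` matches → output = 128.
Result: 128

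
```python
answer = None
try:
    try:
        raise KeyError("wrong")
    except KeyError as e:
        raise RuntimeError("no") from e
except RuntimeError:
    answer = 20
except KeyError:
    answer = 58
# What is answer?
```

Step-by-step execution trace:
1. Inner try raises KeyError; inner `except KeyError as e` catches it.
2. `raise RuntimeError(...) from e` raises RuntimeError (KeyError is attached as __cause__, but only RuntimeError is active).
3. Outer `except RuntimeError` matches → answer = 20.
4. `except KeyError` is not reached.
Result: 20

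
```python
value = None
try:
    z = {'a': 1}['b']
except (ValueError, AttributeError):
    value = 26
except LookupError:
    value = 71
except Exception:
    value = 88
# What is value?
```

Step-by-step execution trace:
1. `z = {'a': 1}['b']` raises KeyError.
2. `except (ValueError, AttributeError)` does not match KeyError; skipped.
3. `except LookupError` matches (KeyError is a subclass of LookupError) → value = 71.
4. `except Exception` is not reached.
Result: 71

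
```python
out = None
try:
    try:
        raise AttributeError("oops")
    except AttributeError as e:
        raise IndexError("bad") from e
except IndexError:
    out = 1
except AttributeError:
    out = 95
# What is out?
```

Step-by-step execution trace:
1. Inner try raises AttributeError; inner `except AttributeError as e` catches it.
2. `raise IndexError(...) from e` raises IndexError (AttributeError is attached as __cause__, but only IndexError is active).
3. Outer `except IndexError` matches → out = 1.
4. `except AttributeError` is not reached.
Result: 1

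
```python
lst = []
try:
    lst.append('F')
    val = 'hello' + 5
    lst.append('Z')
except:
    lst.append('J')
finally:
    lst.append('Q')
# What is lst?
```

Step-by-step execution trace:
1. try: `lst.append('F')` → lst = ['F'].
2. `val = 'hello' + 5` raises TypeError; `lst.append('Z')` is not reached.
3. bare `except` matches → `lst.append('J')` → lst = ['F', 'J'].
4. finally always runs: `lst.append('Q')` → lst = ['F', 'J', 'Q'].
Result: ['F', 'J', 'Q']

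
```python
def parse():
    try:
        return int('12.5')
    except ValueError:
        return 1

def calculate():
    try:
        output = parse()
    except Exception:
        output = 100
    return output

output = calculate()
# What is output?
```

Step-by-step execution trace:
1. `calculate()` calls `parse()`.
2. In parse: `int('12.5')` raises ValueError; `except ValueError` catches it → returns 1.
3. In calculate: `output = parse()` → output = 1. No exception reaches calculate.
4. `except Exception` is skipped; calculate returns 1.
5. output = 1.
Result: 1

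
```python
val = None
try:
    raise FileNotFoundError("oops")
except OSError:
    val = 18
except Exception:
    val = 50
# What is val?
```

Step-by-step execution trace:
1. `raise FileNotFoundError(...)` raises FileNotFoundError.
2. `except OSError` matches (FileNotFoundError is a subclass of OSError) → val = 18.
3. `except Exception` is not reached.
Result: 18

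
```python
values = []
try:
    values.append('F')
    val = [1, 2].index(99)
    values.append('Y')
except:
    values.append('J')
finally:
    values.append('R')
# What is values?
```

Step-by-step execution trace:
1. try: `values.append('F')` → values = ['F'].
2. `val = [1, 2].index(99)` raises ValueError; `values.append('Y')` is not reached.
3. bare `except` matches → `values.append('J')` → values = ['F', 'J'].
4. finally always runs: `values.append('R')` → values = ['F', 'J', 'R'].
Result: ['F', 'J', 'R']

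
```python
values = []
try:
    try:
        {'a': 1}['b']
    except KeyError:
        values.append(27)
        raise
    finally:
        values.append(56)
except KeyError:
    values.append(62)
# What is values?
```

Step-by-step execution trace:
1. Inner try: `{'a': 1}['b']` raises KeyError.
2. Inner `except KeyError` matches → `values.append(27)` → values = [27].
3. bare `raise` re-raises KeyError.
4. Inner `finally` runs during unwinding: `values.append(56)` → values = [27, 56].
5. Outer `except KeyError` matches → `values.append(62)` → values = [27, 56, 62].
Result: [27, 56, 62]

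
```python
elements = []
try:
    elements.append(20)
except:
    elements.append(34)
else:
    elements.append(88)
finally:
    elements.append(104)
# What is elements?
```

Step-by-step execution trace:
1. try: `elements.append(20)` → elements = [20]. No exception raised.
2. `except` is skipped.
3. `else` runs: `elements.append(88)` → elements = [20, 88].
4. `finally` always runs: `elements.append(104)` → elements = [20, 88, 104].
Result: [20, 88, 104]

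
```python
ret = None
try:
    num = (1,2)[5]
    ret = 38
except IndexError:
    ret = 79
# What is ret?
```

Step-by-step execution trace:
1. `num = (1,2)[5]` raises IndexError.
2. `ret = 38` is not reached.
3. `except IndexError` matches → ret = 79.
Result: 79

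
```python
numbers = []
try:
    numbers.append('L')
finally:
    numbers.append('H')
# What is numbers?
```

Step-by-step execution trace:
1. try: `numbers.append('L')` → numbers = ['L'].
2. The try body completes without raising.
3. finally always runs: `numbers.append('H')` → numbers = ['L', 'H'].
Result: ['L', 'H']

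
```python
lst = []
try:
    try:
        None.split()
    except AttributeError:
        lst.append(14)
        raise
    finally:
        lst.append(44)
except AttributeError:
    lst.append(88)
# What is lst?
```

Step-by-step execution trace:
1. Inner try: `None.split()` raises AttributeError.
2. Inner `except AttributeError` matches → `lst.append(14)` → lst = [14].
3. bare `raise` re-raises AttributeError.
4. Inner `finally` runs during unwinding: `lst.append(44)` → lst = [14, 44].
5. Outer `except AttributeError` matches → `lst.append(88)` → lst = [14, 44, 88].
Result: [14, 44, 88]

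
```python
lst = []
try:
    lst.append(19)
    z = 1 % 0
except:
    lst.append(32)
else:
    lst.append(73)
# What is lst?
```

Step-by-step execution trace:
1. try: `lst.append(19)` → lst = [19].
2. `z = 1 % 0` raises ZeroDivisionError.
3. bare `except` matches → `lst.append(32)` → lst = [19, 32].
4. `else` is skipped (an exception was raised).
Result: [19, 32]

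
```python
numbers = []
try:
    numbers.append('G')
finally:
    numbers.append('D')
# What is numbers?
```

Step-by-step execution trace:
1. try: `numbers.append('G')` → numbers = ['G'].
2. The try body completes without raising.
3. finally always runs: `numbers.append('D')` → numbers = ['G', 'D'].
Result: ['G', 'D']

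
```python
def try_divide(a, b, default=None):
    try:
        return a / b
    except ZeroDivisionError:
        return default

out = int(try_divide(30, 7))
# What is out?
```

Step-by-step execution trace:
1. `try_divide(30, 7)` enters try: `return 30 / 7` → returns 4.285714285714286. No exception raised.
2. `except ZeroDivisionError` is skipped.
3. `int(4.285714285714286)` → 4 → out = 4.
Result: 4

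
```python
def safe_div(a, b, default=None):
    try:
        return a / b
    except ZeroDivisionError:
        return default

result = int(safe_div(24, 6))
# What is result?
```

Step-by-step execution trace:
1. `safe_div(24, 6)` enters try: `return 24 / 6` → returns 4.0. No exception raised.
2. `except ZeroDivisionError` is skipped.
3. `int(4.0)` → 4 → result = 4.
Result: 4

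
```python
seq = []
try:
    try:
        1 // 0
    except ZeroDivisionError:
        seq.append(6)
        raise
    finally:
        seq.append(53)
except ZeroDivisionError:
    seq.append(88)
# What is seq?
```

Step-by-step execution trace:
1. Inner try: `1 // 0` raises ZeroDivisionError.
2. Inner `except ZeroDivisionError` matches → `seq.append(6)` → seq = [6].
3. bare `raise` re-raises ZeroDivisionError.
4. Inner `finally` runs during unwinding: `seq.append(53)` → seq = [6, 53].
5. Outer `except ZeroDivisionError` matches → `seq.append(88)` → seq = [6, 53, 88].
Result: [6, 53, 88]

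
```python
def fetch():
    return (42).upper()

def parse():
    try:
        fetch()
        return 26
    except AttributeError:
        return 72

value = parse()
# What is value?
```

Step-by-step execution trace:
1. `parse()` calls `fetch()`.
2. `fetch()` evaluates `(42).upper()`, which raises AttributeError; it propagates to the caller.
3. `return 26` is not reached.
4. `except AttributeError` in parse matches → returns 72.
5. value = 72.
Result: 72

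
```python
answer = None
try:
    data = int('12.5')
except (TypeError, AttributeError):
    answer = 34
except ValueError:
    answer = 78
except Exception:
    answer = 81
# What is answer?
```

Step-by-step execution trace:
1. `data = int('12.5')` raises ValueError.
2. `except (TypeError, AttributeError)` does not match ValueError; skipped.
3. `except ValueError` matches (exact type match) → answer = 78.
4. `except Exception` is not reached.
Result: 78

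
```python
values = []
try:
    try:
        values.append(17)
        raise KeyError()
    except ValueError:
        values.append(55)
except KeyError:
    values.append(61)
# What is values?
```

Step-by-step execution trace:
1. Inner try: `values.append(17)` → values = [17].
2. `raise KeyError()` raises KeyError.
3. Inner `except ValueError` does not match KeyError; exception propagates to outer try.
4. Outer `except KeyError` matches → `values.append(61)` → values = [17, 61].
Result: [17, 61]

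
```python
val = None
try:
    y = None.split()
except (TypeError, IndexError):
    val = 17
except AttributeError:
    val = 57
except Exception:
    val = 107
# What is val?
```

Step-by-step execution trace:
1. `y = None.split()` raises AttributeError.
2. `except (TypeError, IndexError)` does not match AttributeError; skipped.
3. `except AttributeError` matches (exact type match) → val = 57.
4. `except Exception` is not reached.
Result: 57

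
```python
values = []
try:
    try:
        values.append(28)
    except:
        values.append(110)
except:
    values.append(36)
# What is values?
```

Step-by-step execution trace:
1. Inner try: `values.append(28)` → values = [28]. No exception raised.
2. Inner `except` is skipped.
3. Inner try completes normally; outer `except` is skipped.
Result: [28]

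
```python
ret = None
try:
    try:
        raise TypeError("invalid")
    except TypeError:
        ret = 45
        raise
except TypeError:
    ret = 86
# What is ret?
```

Step-by-step execution trace:
1. Inner try: `raise TypeError("invalid")` raises TypeError.
2. Inner `except TypeError` matches → ret = 45.
3. bare `raise` re-raises the same TypeError.
4. Outer `except TypeError` matches → ret = 86.
Result: 86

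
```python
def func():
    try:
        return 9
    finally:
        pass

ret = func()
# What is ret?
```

Step-by-step execution trace:
1. `func()` enters try: `return 9` sets pending return value 9.
2. Before returning, `finally: pass` runs (no effect).
3. func() returns 9 → ret = 9.
Result: 9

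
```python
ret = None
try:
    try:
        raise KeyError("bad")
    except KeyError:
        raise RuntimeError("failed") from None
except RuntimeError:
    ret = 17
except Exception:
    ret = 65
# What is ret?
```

Step-by-step execution trace:
1. Inner try raises KeyError; inner `except KeyError` catches it.
2. `raise RuntimeError(...) from None` raises RuntimeError (from None suppresses __context__, but the active exception is still RuntimeError).
3. Outer `except RuntimeError` matches → ret = 17.
4. `except Exception` is not reached.
Result: 17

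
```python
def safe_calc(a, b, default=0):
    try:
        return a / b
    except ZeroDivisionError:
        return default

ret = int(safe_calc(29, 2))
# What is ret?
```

Step-by-step execution trace:
1. `safe_calc(29, 2)` enters try: `return 29 / 2` → returns 14.5. No exception raised.
2. `except ZeroDivisionError` is skipped.
3. `int(14.5)` → 14 → ret = 14.
Result: 14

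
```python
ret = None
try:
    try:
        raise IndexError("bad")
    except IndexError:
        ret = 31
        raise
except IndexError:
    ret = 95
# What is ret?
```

Step-by-step execution trace:
1. Inner try: `raise IndexError("bad")` raises IndexError.
2. Inner `except IndexError` matches → ret = 31.
3. bare `raise` re-raises the same IndexError.
4. Outer `except IndexError` matches → ret = 95.
Result: 95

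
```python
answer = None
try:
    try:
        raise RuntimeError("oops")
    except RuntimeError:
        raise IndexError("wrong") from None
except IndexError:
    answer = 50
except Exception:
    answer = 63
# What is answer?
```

Step-by-step execution trace:
1. Inner try raises RuntimeError; inner `except RuntimeError` catches it.
2. `raise IndexError(...) from None` raises IndexError (from None suppresses __context__, but the active exception is still IndexError).
3. Outer `except IndexError` matches → answer = 50.
4. `except Exception` is not reached.
Result: 50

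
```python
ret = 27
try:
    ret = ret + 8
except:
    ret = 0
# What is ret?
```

Step-by-step execution trace:
1. ret starts at 27.
2. try: `ret = ret + 8` → ret = 35. No exception raised.
3. `except` is skipped.
Result: 35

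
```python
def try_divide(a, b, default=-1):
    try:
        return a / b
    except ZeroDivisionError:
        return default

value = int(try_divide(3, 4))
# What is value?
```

Step-by-step execution trace:
1. `try_divide(3, 4)` enters try: `return 3 / 4` → returns 0.75. No exception raised.
2. `except ZeroDivisionError` is skipped.
3. `int(0.75)` → 0 → value = 0.
Result: 0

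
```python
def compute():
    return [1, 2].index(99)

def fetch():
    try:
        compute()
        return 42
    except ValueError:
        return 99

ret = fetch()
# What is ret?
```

Step-by-step execution trace:
1. `fetch()` calls `compute()`.
2. `compute()` evaluates `[1, 2].index(99)`, which raises ValueError; it propagates to the caller.
3. `return 42` is not reached.
4. `except ValueError` in fetch matches → returns 99.
5. ret = 99.
Result: 99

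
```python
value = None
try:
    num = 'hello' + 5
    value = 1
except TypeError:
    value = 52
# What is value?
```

Step-by-step execution trace:
1. `num = 'hello' + 5` raises TypeError.
2. `value = 1` is not reached.
3. `except TypeError` matches → value = 52.
Result: 52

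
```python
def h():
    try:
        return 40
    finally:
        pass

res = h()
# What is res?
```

Step-by-step execution trace:
1. `h()` enters try: `return 40` sets pending return value 40.
2. Before returning, `finally: pass` runs (no effect).
3. h() returns 40 → res = 40.
Result: 40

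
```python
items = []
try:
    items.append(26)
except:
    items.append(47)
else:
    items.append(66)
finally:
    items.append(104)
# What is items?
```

Step-by-step execution trace:
1. try: `items.append(26)` → items = [26]. No exception raised.
2. `except` is skipped.
3. `else` runs: `items.append(66)` → items = [26, 66].
4. `finally` always runs: `items.append(104)` → items = [26, 66, 104].
Result: [26, 66, 104]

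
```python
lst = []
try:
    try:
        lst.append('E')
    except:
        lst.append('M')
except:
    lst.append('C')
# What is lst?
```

Step-by-step execution trace:
1. Inner try: `lst.append('E')` → lst = ['E']. No exception raised.
2. Inner `except` is skipped.
3. Inner try completes normally; outer `except` is skipped.
Result: ['E']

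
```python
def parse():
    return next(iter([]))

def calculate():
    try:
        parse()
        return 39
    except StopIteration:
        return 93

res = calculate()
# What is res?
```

Step-by-step execution trace:
1. `calculate()` calls `parse()`.
2. `parse()` evaluates `next(iter([]))`, which raises StopIteration; it propagates to the caller.
3. `return 39` is not reached.
4. `except StopIteration` in calculate matches → returns 93.
5. res = 93.
Result: 93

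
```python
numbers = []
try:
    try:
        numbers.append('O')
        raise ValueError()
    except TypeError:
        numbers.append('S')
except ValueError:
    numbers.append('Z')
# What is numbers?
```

Step-by-step execution trace:
1. Inner try: `numbers.append('O')` → numbers = ['O'].
2. `raise ValueError()` raises ValueError.
3. Inner `except TypeError` does not match ValueError; exception propagates to outer try.
4. Outer `except ValueError` matches → `numbers.append('Z')` → numbers = ['O', 'Z'].
Result: ['O', 'Z']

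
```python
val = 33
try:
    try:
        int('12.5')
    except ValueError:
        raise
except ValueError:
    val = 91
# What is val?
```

Step-by-step execution trace:
1. Inner try: `int('12.5')` raises ValueError.
2. Inner `except ValueError` matches; bare `raise` re-raises the same ValueError.
3. Outer `except ValueError` matches → val = 91.
Result: 91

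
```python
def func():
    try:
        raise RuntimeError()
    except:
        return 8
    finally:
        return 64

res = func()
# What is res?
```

Step-by-step execution trace:
1. `func()` enters try: `raise RuntimeError()` raises RuntimeError.
2. bare `except` matches → `return 8` sets pending return value 8.
3. Before returning, `finally: return 64` runs and overrides the pending return.
4. func() returns 64 → res = 64.
Result: 64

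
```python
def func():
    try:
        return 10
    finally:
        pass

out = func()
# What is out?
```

Step-by-step execution trace:
1. `func()` enters try: `return 10` sets pending return value 10.
2. Before returning, `finally: pass` runs (no effect).
3. func() returns 10 → out = 10.
Result: 10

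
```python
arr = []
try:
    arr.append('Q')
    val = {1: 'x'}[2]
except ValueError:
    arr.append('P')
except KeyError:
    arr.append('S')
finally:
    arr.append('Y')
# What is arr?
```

Step-by-step execution trace:
1. try: `arr.append('Q')` → arr = ['Q'].
2. `val = {1: 'x'}[2]` raises KeyError.
3. `except ValueError` does not match KeyError; skipped.
4. `except KeyError` matches → `arr.append('S')` → arr = ['Q', 'S'].
5. finally always runs: `arr.append('Y')` → arr = ['Q', 'S', 'Y'].
Result: ['Q', 'S', 'Y']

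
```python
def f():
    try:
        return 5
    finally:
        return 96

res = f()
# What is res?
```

Step-by-step execution trace:
1. `f()` enters try: `return 5` sets pending return value 5.
2. Before returning, `finally: return 96` runs and overrides the pending return.
3. f() returns 96 → res = 96.
Result: 96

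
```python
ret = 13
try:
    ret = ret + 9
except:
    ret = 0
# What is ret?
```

Step-by-step execution trace:
1. ret starts at 13.
2. try: `ret = ret + 9` → ret = 22. No exception raised.
3. `except` is skipped.
Result: 22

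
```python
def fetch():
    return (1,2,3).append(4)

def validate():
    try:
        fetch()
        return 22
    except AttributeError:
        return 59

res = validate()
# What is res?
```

Step-by-step execution trace:
1. `validate()` calls `fetch()`.
2. `fetch()` evaluates `(1,2,3).append(4)`, which raises AttributeError; it propagates to the caller.
3. `return 22` is not reached.
4. `except AttributeError` in validate matches → returns 59.
5. res = 59.
Result: 59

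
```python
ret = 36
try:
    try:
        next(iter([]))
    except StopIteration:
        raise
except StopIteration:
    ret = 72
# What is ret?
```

Step-by-step execution trace:
1. Inner try: `next(iter([]))` raises StopIteration.
2. Inner `except StopIteration` matches; bare `raise` re-raises the same StopIteration.
3. Outer `except StopIteration` matches → ret = 72.
Result: 72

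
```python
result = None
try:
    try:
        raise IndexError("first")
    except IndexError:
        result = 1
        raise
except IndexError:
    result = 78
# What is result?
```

Step-by-step execution trace:
1. Inner try: `raise IndexError("first")` raises IndexError.
2. Inner `except IndexError` matches → result = 1.
3. bare `raise` re-raises the same IndexError.
4. Outer `except IndexError` matches → result = 78.
Result: 78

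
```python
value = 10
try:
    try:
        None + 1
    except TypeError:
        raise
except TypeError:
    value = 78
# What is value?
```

Step-by-step execution trace:
1. Inner try: `None + 1` raises TypeError.
2. Inner `except TypeError` matches; bare `raise` re-raises the same TypeError.
3. Outer `except TypeError` matches → value = 78.
Result: 78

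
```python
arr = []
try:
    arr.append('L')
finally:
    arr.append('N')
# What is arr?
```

Step-by-step execution trace:
1. try: `arr.append('L')` → arr = ['L'].
2. The try body completes without raising.
3. finally always runs: `arr.append('N')` → arr = ['L', 'N'].
Result: ['L', 'N']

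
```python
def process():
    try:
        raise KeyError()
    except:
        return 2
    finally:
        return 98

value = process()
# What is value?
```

Step-by-step execution trace:
1. `process()` enters try: `raise KeyError()` raises KeyError.
2. bare `except` matches → `return 2` sets pending return value 2.
3. Before returning, `finally: return 98` runs and overrides the pending return.
4. process() returns 98 → value = 98.
Result: 98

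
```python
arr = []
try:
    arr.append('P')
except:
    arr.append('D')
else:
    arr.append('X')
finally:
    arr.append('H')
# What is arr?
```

Step-by-step execution trace:
1. try: `arr.append('P')` → arr = ['P']. No exception raised.
2. `except` is skipped.
3. `else` runs: `arr.append('X')` → arr = ['P', 'X'].
4. `finally` always runs: `arr.append('H')` → arr = ['P', 'X', 'H'].
Result: ['P', 'X', 'H']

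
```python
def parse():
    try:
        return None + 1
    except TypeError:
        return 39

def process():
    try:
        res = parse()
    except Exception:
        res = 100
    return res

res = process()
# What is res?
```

Step-by-step execution trace:
1. `process()` calls `parse()`.
2. In parse: `None + 1` raises TypeError; `except TypeError` catches it → returns 39.
3. In process: `res = parse()` → res = 39. No exception reaches process.
4. `except Exception` is skipped; process returns 39.
5. res = 39.
Result: 39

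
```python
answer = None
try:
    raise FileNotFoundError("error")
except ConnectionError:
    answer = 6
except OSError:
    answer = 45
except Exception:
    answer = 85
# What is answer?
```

Step-by-step execution trace:
1. `raise FileNotFoundError(...)` raises FileNotFoundError.
2. `except ConnectionError` does not match (FileNotFoundError is not a subclass of ConnectionError); skipped.
3. `except OSError` matches (FileNotFoundError is a subclass of OSError) → answer = 45.
4. `except Exception` is not reached.
Result: 45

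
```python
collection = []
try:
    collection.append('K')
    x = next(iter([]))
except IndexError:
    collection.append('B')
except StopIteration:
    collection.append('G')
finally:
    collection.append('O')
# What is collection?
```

Step-by-step execution trace:
1. try: `collection.append('K')` → collection = ['K'].
2. `x = next(iter([]))` raises StopIteration.
3. `except IndexError` does not match StopIteration; skipped.
4. `except StopIteration` matches → `collection.append('G')` → collection = ['K', 'G'].
5. finally always runs: `collection.append('O')` → collection = ['K', 'G', 'O'].
Result: ['K', 'G', 'O']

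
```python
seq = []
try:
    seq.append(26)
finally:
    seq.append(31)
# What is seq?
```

Step-by-step execution trace:
1. try: `seq.append(26)` → seq = [26].
2. The try body completes without raising.
3. finally always runs: `seq.append(31)` → seq = [26, 31].
Result: [26, 31]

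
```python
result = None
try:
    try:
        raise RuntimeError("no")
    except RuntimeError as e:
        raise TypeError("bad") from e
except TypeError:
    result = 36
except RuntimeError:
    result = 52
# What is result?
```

Step-by-step execution trace:
1. Inner try raises RuntimeError; inner `except RuntimeError as e` catches it.
2. `raise TypeError(...) from e` raises TypeError (RuntimeError is attached as __cause__, but only TypeError is active).
3. Outer `except TypeError` matches → result = 36.
4. `except RuntimeError` is not reached.
Result: 36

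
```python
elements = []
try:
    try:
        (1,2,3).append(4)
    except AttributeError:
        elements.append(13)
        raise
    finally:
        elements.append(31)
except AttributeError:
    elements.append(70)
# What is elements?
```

Step-by-step execution trace:
1. Inner try: `(1,2,3).append(4)` raises AttributeError.
2. Inner `except AttributeError` matches → `elements.append(13)` → elements = [13].
3. bare `raise` re-raises AttributeError.
4. Inner `finally` runs during unwinding: `elements.append(31)` → elements = [13, 31].
5. Outer `except AttributeError` matches → `elements.append(70)` → elements = [13, 31, 70].
Result: [13, 31, 70]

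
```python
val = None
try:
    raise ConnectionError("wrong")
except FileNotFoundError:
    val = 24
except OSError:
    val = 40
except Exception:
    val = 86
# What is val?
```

Step-by-step execution trace:
1. `raise ConnectionError(...)` raises ConnectionError.
2. `except FileNotFoundError` does not match (ConnectionError is not a subclass of FileNotFoundError); skipped.
3. `except OSError` matches (ConnectionError is a subclass of OSError) → val = 40.
4. `except Exception` is not reached.
Result: 40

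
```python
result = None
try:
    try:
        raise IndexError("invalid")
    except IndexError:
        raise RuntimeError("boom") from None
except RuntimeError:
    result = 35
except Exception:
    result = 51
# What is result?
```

Step-by-step execution trace:
1. Inner try raises IndexError; inner `except IndexError` catches it.
2. `raise RuntimeError(...) from None` raises RuntimeError (from None suppresses __context__, but the active exception is still RuntimeError).
3. Outer `except RuntimeError` matches → result = 35.
4. `except Exception` is not reached.
Result: 35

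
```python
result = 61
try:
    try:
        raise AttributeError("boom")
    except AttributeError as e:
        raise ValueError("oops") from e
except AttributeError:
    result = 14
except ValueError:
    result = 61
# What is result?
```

Step-by-step execution trace:
1. Inner try raises AttributeError; inner `except AttributeError as e` catches it.
2. `raise ValueError(...) from e` raises ValueError (AttributeError is attached as __cause__, but only ValueError is active).
3. Outer `except AttributeError` does not match ValueError; skipped.
4. Outer `except ValueError` matches → result = 61.
Result: 61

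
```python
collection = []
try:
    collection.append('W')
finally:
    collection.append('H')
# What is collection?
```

Step-by-step execution trace:
1. try: `collection.append('W')` → collection = ['W'].
2. The try body completes without raising.
3. finally always runs: `collection.append('H')` → collection = ['W', 'H'].
Result: ['W', 'H']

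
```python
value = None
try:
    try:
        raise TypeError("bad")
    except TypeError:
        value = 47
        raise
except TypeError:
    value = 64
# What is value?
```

Step-by-step execution trace:
1. Inner try: `raise TypeError("bad")` raises TypeError.
2. Inner `except TypeError` matches → value = 47.
3. bare `raise` re-raises the same TypeError.
4. Outer `except TypeError` matches → value = 64.
Result: 64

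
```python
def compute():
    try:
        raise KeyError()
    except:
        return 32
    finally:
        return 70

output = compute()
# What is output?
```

Step-by-step execution trace:
1. `compute()` enters try: `raise KeyError()` raises KeyError.
2. bare `except` matches → `return 32` sets pending return value 32.
3. Before returning, `finally: return 70` runs and overrides the pending return.
4. compute() returns 70 → output = 70.
Result: 70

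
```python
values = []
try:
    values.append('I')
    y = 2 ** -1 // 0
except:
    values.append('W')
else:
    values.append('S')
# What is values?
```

Step-by-step execution trace:
1. try: `values.append('I')` → values = ['I'].
2. `y = 2 ** -1 // 0` raises ZeroDivisionError.
3. bare `except` matches → `values.append('W')` → values = ['I', 'W'].
4. `else` is skipped (an exception was raised).
Result: ['I', 'W']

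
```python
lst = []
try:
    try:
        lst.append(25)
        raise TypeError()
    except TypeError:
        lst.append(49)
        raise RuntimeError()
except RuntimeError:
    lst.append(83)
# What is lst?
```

Step-by-step execution trace:
1. Inner try: `lst.append(25)` → lst = [25].
2. `raise TypeError()` raises TypeError.
3. Inner `except TypeError` matches → `lst.append(49)` → lst = [25, 49].
4. `raise RuntimeError()` raises RuntimeError; propagates to outer try.
5. Outer `except RuntimeError` matches → `lst.append(83)` → lst = [25, 49, 83].
Result: [25, 49, 83]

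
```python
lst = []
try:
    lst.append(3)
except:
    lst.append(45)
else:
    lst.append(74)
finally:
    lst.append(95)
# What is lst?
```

Step-by-step execution trace:
1. try: `lst.append(3)` → lst = [3]. No exception raised.
2. `except` is skipped.
3. `else` runs: `lst.append(74)` → lst = [3, 74].
4. `finally` always runs: `lst.append(95)` → lst = [3, 74, 95].
Result: [3, 74, 95]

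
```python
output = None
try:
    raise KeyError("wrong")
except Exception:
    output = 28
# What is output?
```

Step-by-step execution trace:
1. `raise KeyError(...)` raises KeyError.
2. `except Exception` matches (KeyError is a subclass of Exception) → output = 28.
Result: 28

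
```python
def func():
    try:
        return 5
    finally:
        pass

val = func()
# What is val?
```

Step-by-step execution trace:
1. `func()` enters try: `return 5` sets pending return value 5.
2. Before returning, `finally: pass` runs (no effect).
3. func() returns 5 → val = 5.
Result: 5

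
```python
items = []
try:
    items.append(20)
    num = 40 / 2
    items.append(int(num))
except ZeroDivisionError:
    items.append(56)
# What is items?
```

Step-by-step execution trace:
1. try: `items.append(20)` → items = [20].
2. `num = 40 / 2` → num = 20.0. No exception raised.
3. `items.append(int(num))` → items = [20, 20].
4. `except ZeroDivisionError` is skipped (no exception was raised).
Result: [20, 20]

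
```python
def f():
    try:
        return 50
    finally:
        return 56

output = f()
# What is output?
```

Step-by-step execution trace:
1. `f()` enters try: `return 50` sets pending return value 50.
2. Before returning, `finally: return 56` runs and overrides the pending return.
3. f() returns 56 → output = 56.
Result: 56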